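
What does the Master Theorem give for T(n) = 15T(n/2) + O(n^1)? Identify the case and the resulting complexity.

Master Theorem for T(n) = 15T(n/2) + O(n^1):

a = 15, b = 2, c = 1
log_b(a) = log_2(15) = 3.9069

Case 1: c = 1 < log_2(15) = 3.9069
T(n) = O(n^(log_2 15))

For T(n) = 15T(n/2) + O(n^1): log_2(15) = 3.9069. This is Case 1 of the Master Theorem (c < log_b(a), work dominated by leaves), giving O(n^(log_2 15)).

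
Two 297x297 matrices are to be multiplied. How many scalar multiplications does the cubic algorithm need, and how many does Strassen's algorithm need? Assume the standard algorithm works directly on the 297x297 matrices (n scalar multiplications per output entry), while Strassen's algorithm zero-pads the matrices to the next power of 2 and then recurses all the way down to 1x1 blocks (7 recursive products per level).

Matrix multiplication for 297x297 matrices:

Strassen's algorithm requires power-of-2 dimensions. Pad 297x297 to 512x512 (next power of 2).

Standard algorithm: 297^3 = 26198073 multiplications
Strassen's algorithm: 7^(log2(512)) = 7^9 = 40353607 multiplications
Difference: 26198073 - 40353607 = -14155534 (Strassen uses MORE here due to padding overhead — for small or just-over-power-of-2 n, padding can outweigh the per-level savings)

Standard: 26198073 multiplications (297^3). Strassen: 40353607 multiplications (7^9, after padding to 512x512). Strassen reduces 8 recursive multiplications to 7 at each level.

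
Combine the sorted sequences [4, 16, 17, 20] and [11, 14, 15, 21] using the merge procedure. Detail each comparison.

Merging process:

Compare 4 vs 11: take 4 from left. Merged: [4]
Compare 16 vs 11: take 11 from right. Merged: [4, 11]
Compare 16 vs 14: take 14 from right. Merged: [4, 11, 14]
Compare 16 vs 15: take 15 from right. Merged: [4, 11, 14, 15]
Compare 16 vs 21: take 16 from left. Merged: [4, 11, 14, 15, 16]
Compare 17 vs 21: take 17 from left. Merged: [4, 11, 14, 15, 16, 17]
Compare 20 vs 21: take 20 from left. Merged: [4, 11, 14, 15, 16, 17, 20]
Append remaining from right: [21]. Merged: [4, 11, 14, 15, 16, 17, 20, 21]

Final merged array: [4, 11, 14, 15, 16, 17, 20, 21]
Total comparisons: 7

The merged array is [4, 11, 14, 15, 16, 17, 20, 21], requiring 7 comparisons. The merge step runs in O(n) time where n is the total number of elements.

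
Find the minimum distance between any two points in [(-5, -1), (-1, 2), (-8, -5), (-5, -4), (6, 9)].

Computing all pairwise distances among 5 points:

d((-5, -1), (-1, 2)) = 5.0
d((-5, -1), (-8, -5)) = 5.0
d((-5, -1), (-5, -4)) = 3.0 <-- minimum
d((-5, -1), (6, 9)) = 14.8661
d((-1, 2), (-8, -5)) = 9.8995
d((-1, 2), (-5, -4)) = 7.2111
d((-1, 2), (6, 9)) = 9.8995
d((-8, -5), (-5, -4)) = 3.1623
d((-8, -5), (6, 9)) = 19.799
d((-5, -4), (6, 9)) = 17.0294

Closest pair: (-5, -1) and (-5, -4) with distance 3.0

The closest pair is (-5, -1) and (-5, -4) with Euclidean distance 3.0. For 5 points, brute-force pairwise comparison is shown above. For large n, the divide-and-conquer algorithm (sort by x, recurse on halves, check the dividing strip) achieves O(n log n).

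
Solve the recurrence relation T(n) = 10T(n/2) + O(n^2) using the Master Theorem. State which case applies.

Master Theorem for T(n) = 10T(n/2) + O(n^2):

a = 10, b = 2, c = 2
log_b(a) = log_2(10) = 3.3219

Case 1: c = 2 < log_2(10) = 3.3219
T(n) = O(n^(log_2 10))

For T(n) = 10T(n/2) + O(n^2): log_2(10) = 3.3219. This is Case 1 of the Master Theorem (c < log_b(a), work dominated by leaves), giving O(n^(log_2 10)).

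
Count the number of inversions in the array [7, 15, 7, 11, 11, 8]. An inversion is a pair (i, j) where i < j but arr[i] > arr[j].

Finding inversions in [7, 15, 7, 11, 11, 8]:

(1, 2): arr[1]=15 > arr[2]=7
(1, 3): arr[1]=15 > arr[3]=11
(1, 4): arr[1]=15 > arr[4]=11
(1, 5): arr[1]=15 > arr[5]=8
(3, 5): arr[3]=11 > arr[5]=8
(4, 5): arr[4]=11 > arr[5]=8

Total inversions: 6

The array has 6 inversion(s): (1,2), (1,3), (1,4), (1,5), (3,5), (4,5). Each pair (i,j) satisfies i < j and arr[i] > arr[j].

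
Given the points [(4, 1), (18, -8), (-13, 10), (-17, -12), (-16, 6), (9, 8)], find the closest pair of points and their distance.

Computing all pairwise distances among 6 points:

d((4, 1), (18, -8)) = 16.6433
d((4, 1), (-13, 10)) = 19.2354
d((4, 1), (-17, -12)) = 24.6982
d((4, 1), (-16, 6)) = 20.6155
d((4, 1), (9, 8)) = 8.6023
d((18, -8), (-13, 10)) = 35.8469
d((18, -8), (-17, -12)) = 35.2278
d((18, -8), (-16, 6)) = 36.7696
d((18, -8), (9, 8)) = 18.3576
d((-13, 10), (-17, -12)) = 22.3607
d((-13, 10), (-16, 6)) = 5.0 <-- minimum
d((-13, 10), (9, 8)) = 22.0907
d((-17, -12), (-16, 6)) = 18.0278
d((-17, -12), (9, 8)) = 32.8024
d((-16, 6), (9, 8)) = 25.0799

Closest pair: (-13, 10) and (-16, 6) with distance 5.0

The closest pair is (-13, 10) and (-16, 6) with Euclidean distance 5.0. For 6 points, brute-force pairwise comparison is shown above. For large n, the divide-and-conquer algorithm (sort by x, recurse on halves, check the dividing strip) achieves O(n log n).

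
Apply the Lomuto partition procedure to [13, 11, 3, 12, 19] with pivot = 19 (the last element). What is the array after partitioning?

Lomuto partition with pivot = 19:

Initial array: [13, 11, 3, 12, 19]

arr[0]=13 <= 19: swap with position 0, array becomes [13, 11, 3, 12, 19]
arr[1]=11 <= 19: swap with position 1, array becomes [13, 11, 3, 12, 19]
arr[2]=3 <= 19: swap with position 2, array becomes [13, 11, 3, 12, 19]
arr[3]=12 <= 19: swap with position 3, array becomes [13, 11, 3, 12, 19]

Place pivot at position 4: [13, 11, 3, 12, 19]
Pivot position: 4

After partitioning with pivot 19, the array becomes [13, 11, 3, 12, 19]. The pivot is placed at index 4. All elements to the left of the pivot are <= 19, and all elements to the right are > 19.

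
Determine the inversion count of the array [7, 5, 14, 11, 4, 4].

Finding inversions in [7, 5, 14, 11, 4, 4]:

(0, 1): arr[0]=7 > arr[1]=5
(0, 4): arr[0]=7 > arr[4]=4
(0, 5): arr[0]=7 > arr[5]=4
(1, 4): arr[1]=5 > arr[4]=4
(1, 5): arr[1]=5 > arr[5]=4
(2, 3): arr[2]=14 > arr[3]=11
(2, 4): arr[2]=14 > arr[4]=4
(2, 5): arr[2]=14 > arr[5]=4
(3, 4): arr[3]=11 > arr[4]=4
(3, 5): arr[3]=11 > arr[5]=4

Total inversions: 10

The array has 10 inversion(s): (0,1), (0,4), (0,5), (1,4), (1,5), (2,3), (2,4), (2,5), (3,4), (3,5). Each pair (i,j) satisfies i < j and arr[i] > arr[j].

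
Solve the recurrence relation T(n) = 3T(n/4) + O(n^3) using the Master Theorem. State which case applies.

Master Theorem for T(n) = 3T(n/4) + O(n^3):

a = 3, b = 4, c = 3
log_b(a) = log_4(3) = 0.7925

Case 3: c = 3 > log_4(3) = 0.7925
T(n) = O(n^3) = O(n^3)

For T(n) = 3T(n/4) + O(n^3): log_4(3) = 0.7925. This is Case 3 of the Master Theorem (c > log_b(a), work dominated by root), giving O(n^3).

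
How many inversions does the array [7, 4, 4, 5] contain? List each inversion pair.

Finding inversions in [7, 4, 4, 5]:

(0, 1): arr[0]=7 > arr[1]=4
(0, 2): arr[0]=7 > arr[2]=4
(0, 3): arr[0]=7 > arr[3]=5

Total inversions: 3

The array has 3 inversion(s): (0,1), (0,2), (0,3). Each pair (i,j) satisfies i < j and arr[i] > arr[j].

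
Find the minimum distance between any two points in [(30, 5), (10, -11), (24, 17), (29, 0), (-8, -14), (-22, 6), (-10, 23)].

Computing all pairwise distances among 7 points:

d((30, 5), (10, -11)) = 25.6125
d((30, 5), (24, 17)) = 13.4164
d((30, 5), (29, 0)) = 5.099 <-- minimum
d((30, 5), (-8, -14)) = 42.4853
d((30, 5), (-22, 6)) = 52.0096
d((30, 5), (-10, 23)) = 43.8634
d((10, -11), (24, 17)) = 31.305
d((10, -11), (29, 0)) = 21.9545
d((10, -11), (-8, -14)) = 18.2483
d((10, -11), (-22, 6)) = 36.2353
d((10, -11), (-10, 23)) = 39.4462
d((24, 17), (29, 0)) = 17.72
d((24, 17), (-8, -14)) = 44.5533
d((24, 17), (-22, 6)) = 47.2969
d((24, 17), (-10, 23)) = 34.5254
d((29, 0), (-8, -14)) = 39.5601
d((29, 0), (-22, 6)) = 51.3517
d((29, 0), (-10, 23)) = 45.2769
d((-8, -14), (-22, 6)) = 24.4131
d((-8, -14), (-10, 23)) = 37.054
d((-22, 6), (-10, 23)) = 20.8087

Closest pair: (30, 5) and (29, 0) with distance 5.099

The closest pair is (30, 5) and (29, 0) with Euclidean distance 5.099. For 7 points, brute-force pairwise comparison is shown above. For large n, the divide-and-conquer algorithm (sort by x, recurse on halves, check the dividing strip) achieves O(n log n).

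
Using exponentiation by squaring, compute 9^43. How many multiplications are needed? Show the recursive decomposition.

Computing 9^43 by squaring (build up from 9^1; each line after the first costs one multiplication):

9^1 = 9
9^2 = (9^1)^2 = 9^2 = 81
9^4 = (9^2)^2 = 81^2 = 6561
9^5 = 9 * 9^4 = 9 * 6561 = 59049
9^10 = (9^5)^2 = 59049^2 = 3486784401
9^20 = (9^10)^2 = 3486784401^2 = 12157665459056928801
9^21 = 9 * 9^20 = 9 * 12157665459056928801 = 109418989131512359209
9^42 = (9^21)^2 = 109418989131512359209^2 = 11972515182562019788602740026717047105681
9^43 = 9 * 9^42 = 9 * 11972515182562019788602740026717047105681 = 107752636643058178097424660240453423951129

Result: 107752636643058178097424660240453423951129
Multiplications needed: 8 (8 lines after 9^1)

9^43 = 107752636643058178097424660240453423951129. Using exponentiation by squaring, this requires 8 multiplications. The key idea: if the exponent is even, square the half-power; if odd, multiply by the base once.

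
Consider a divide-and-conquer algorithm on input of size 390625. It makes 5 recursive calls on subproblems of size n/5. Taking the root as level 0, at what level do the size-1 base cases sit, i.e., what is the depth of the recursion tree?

For divide and conquer with division factor 5:

Problem sizes at each level:
Level 0: 390625
Level 1: 78125
Level 2: 15625
Level 3: 3125
Level 4: 625
Level 5: 125
Level 6: 25
Level 7: 5
Level 8: 1

The root is level 0 and the size-1 base case is level 8 (the tree spans levels 0 through 8, i.e. 9 levels counting the root), so the depth is the number of divisions: log_5(390625) = 8

The recursion tree depth is log_5(390625) = 8. At each level, the problem size is divided by 5, so it takes 8 divisions to reduce to a base case of size 1. The algorithm makes 5 recursive calls at each level.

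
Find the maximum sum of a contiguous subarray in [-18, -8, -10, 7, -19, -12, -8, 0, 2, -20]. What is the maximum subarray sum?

Using Kadane's algorithm on [-18, -8, -10, 7, -19, -12, -8, 0, 2, -20]:

Scanning through the array:
Position 1 (value -8): max_ending_here = -8, max_so_far = -8
Position 2 (value -10): max_ending_here = -10, max_so_far = -8
Position 3 (value 7): max_ending_here = 7, max_so_far = 7
Position 4 (value -19): max_ending_here = -12, max_so_far = 7
Position 5 (value -12): max_ending_here = -12, max_so_far = 7
Position 6 (value -8): max_ending_here = -8, max_so_far = 7
Position 7 (value 0): max_ending_here = 0, max_so_far = 7
Position 8 (value 2): max_ending_here = 2, max_so_far = 7
Position 9 (value -20): max_ending_here = -18, max_so_far = 7

Maximum subarray: [7]
Maximum sum: 7

The maximum subarray is [7] with sum 7. This subarray runs from index 3 to index 3.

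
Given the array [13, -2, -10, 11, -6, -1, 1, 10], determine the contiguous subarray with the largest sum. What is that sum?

Using Kadane's algorithm on [13, -2, -10, 11, -6, -1, 1, 10]:

Scanning through the array:
Position 1 (value -2): max_ending_here = 11, max_so_far = 13
Position 2 (value -10): max_ending_here = 1, max_so_far = 13
Position 3 (value 11): max_ending_here = 12, max_so_far = 13
Position 4 (value -6): max_ending_here = 6, max_so_far = 13
Position 5 (value -1): max_ending_here = 5, max_so_far = 13
Position 6 (value 1): max_ending_here = 6, max_so_far = 13
Position 7 (value 10): max_ending_here = 16, max_so_far = 16

Maximum subarray: [13, -2, -10, 11, -6, -1, 1, 10]
Maximum sum: 16

The maximum subarray is [13, -2, -10, 11, -6, -1, 1, 10] with sum 16. This subarray runs from index 0 to index 7.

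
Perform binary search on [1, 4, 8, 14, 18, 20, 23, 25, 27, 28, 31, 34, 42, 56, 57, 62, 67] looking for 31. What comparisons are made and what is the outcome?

Binary search for 31 in [1, 4, 8, 14, 18, 20, 23, 25, 27, 28, 31, 34, 42, 56, 57, 62, 67]:

lo=0, hi=16, mid=8, arr[mid]=27 -> 27 < 31, search right half
lo=9, hi=16, mid=12, arr[mid]=42 -> 42 > 31, search left half
lo=9, hi=11, mid=10, arr[mid]=31 -> Found target at index 10!

Binary search finds 31 at index 10 after 3 comparisons. The search repeatedly halves the search space by comparing with the middle element.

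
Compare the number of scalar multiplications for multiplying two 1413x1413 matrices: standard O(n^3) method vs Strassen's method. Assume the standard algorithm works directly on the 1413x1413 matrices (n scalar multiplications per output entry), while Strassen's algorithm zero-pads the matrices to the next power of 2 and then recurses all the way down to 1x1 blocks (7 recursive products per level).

Matrix multiplication for 1413x1413 matrices:

Strassen's algorithm requires power-of-2 dimensions. Pad 1413x1413 to 2048x2048 (next power of 2).

Standard algorithm: 1413^3 = 2821151997 multiplications
Strassen's algorithm: 7^(log2(2048)) = 7^11 = 1977326743 multiplications
Savings: 2821151997 - 1977326743 = 843825254 multiplications

Standard: 2821151997 multiplications (1413^3). Strassen: 1977326743 multiplications (7^11, after padding to 2048x2048). Strassen reduces 8 recursive multiplications to 7 at each level.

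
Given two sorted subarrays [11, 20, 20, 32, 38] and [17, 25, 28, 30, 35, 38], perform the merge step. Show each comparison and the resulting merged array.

Merging process:

Compare 11 vs 17: take 11 from left. Merged: [11]
Compare 20 vs 17: take 17 from right. Merged: [11, 17]
Compare 20 vs 25: take 20 from left. Merged: [11, 17, 20]
Compare 20 vs 25: take 20 from left. Merged: [11, 17, 20, 20]
Compare 32 vs 25: take 25 from right. Merged: [11, 17, 20, 20, 25]
Compare 32 vs 28: take 28 from right. Merged: [11, 17, 20, 20, 25, 28]
Compare 32 vs 30: take 30 from right. Merged: [11, 17, 20, 20, 25, 28, 30]
Compare 32 vs 35: take 32 from left. Merged: [11, 17, 20, 20, 25, 28, 30, 32]
Compare 38 vs 35: take 35 from right. Merged: [11, 17, 20, 20, 25, 28, 30, 32, 35]
Compare 38 vs 38: take 38 from left. Merged: [11, 17, 20, 20, 25, 28, 30, 32, 35, 38]
Append remaining from right: [38]. Merged: [11, 17, 20, 20, 25, 28, 30, 32, 35, 38, 38]

Final merged array: [11, 17, 20, 20, 25, 28, 30, 32, 35, 38, 38]
Total comparisons: 10

The merged array is [11, 17, 20, 20, 25, 28, 30, 32, 35, 38, 38], requiring 10 comparisons. The merge step runs in O(n) time where n is the total number of elements.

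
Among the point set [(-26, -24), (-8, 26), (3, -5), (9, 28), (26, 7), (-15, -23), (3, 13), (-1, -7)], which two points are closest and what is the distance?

Computing all pairwise distances among 8 points:

d((-26, -24), (-8, 26)) = 53.1413
d((-26, -24), (3, -5)) = 34.6699
d((-26, -24), (9, 28)) = 62.6817
d((-26, -24), (26, 7)) = 60.5392
d((-26, -24), (-15, -23)) = 11.0454
d((-26, -24), (3, 13)) = 47.0106
d((-26, -24), (-1, -7)) = 30.2324
d((-8, 26), (3, -5)) = 32.8938
d((-8, 26), (9, 28)) = 17.1172
d((-8, 26), (26, 7)) = 38.9487
d((-8, 26), (-15, -23)) = 49.4975
d((-8, 26), (3, 13)) = 17.0294
d((-8, 26), (-1, -7)) = 33.7343
d((3, -5), (9, 28)) = 33.541
d((3, -5), (26, 7)) = 25.9422
d((3, -5), (-15, -23)) = 25.4558
d((3, -5), (3, 13)) = 18.0
d((3, -5), (-1, -7)) = 4.4721 <-- minimum
d((9, 28), (26, 7)) = 27.0185
d((9, 28), (-15, -23)) = 56.3649
d((9, 28), (3, 13)) = 16.1555
d((9, 28), (-1, -7)) = 36.4005
d((26, 7), (-15, -23)) = 50.8035
d((26, 7), (3, 13)) = 23.7697
d((26, 7), (-1, -7)) = 30.4138
d((-15, -23), (3, 13)) = 40.2492
d((-15, -23), (-1, -7)) = 21.2603
d((3, 13), (-1, -7)) = 20.3961

Closest pair: (3, -5) and (-1, -7) with distance 4.4721

The closest pair is (3, -5) and (-1, -7) with Euclidean distance 4.4721. For 8 points, brute-force pairwise comparison is shown above. For large n, the divide-and-conquer algorithm (sort by x, recurse on halves, check the dividing strip) achieves O(n log n).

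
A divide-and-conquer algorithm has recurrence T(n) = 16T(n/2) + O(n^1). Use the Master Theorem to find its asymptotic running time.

Master Theorem for T(n) = 16T(n/2) + O(n^1):

a = 16, b = 2, c = 1
log_b(a) = log_2(16) = 4.0000

Case 1: c = 1 < log_2(16) = 4.0000
T(n) = O(n^(log_2 16)) = O(n^4)

For T(n) = 16T(n/2) + O(n^1): log_2(16) = 4.0000. This is Case 1 of the Master Theorem (c < log_b(a), work dominated by leaves), giving O(n^4).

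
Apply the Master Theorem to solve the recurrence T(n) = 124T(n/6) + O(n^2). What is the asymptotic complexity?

Master Theorem for T(n) = 124T(n/6) + O(n^2):

a = 124, b = 6, c = 2
log_b(a) = log_6(124) = 2.6903

Case 1: c = 2 < log_6(124) = 2.6903
T(n) = O(n^(log_6 124))

For T(n) = 124T(n/6) + O(n^2): log_6(124) = 2.6903. This is Case 1 of the Master Theorem (c < log_b(a), work dominated by leaves), giving O(n^(log_6 124)).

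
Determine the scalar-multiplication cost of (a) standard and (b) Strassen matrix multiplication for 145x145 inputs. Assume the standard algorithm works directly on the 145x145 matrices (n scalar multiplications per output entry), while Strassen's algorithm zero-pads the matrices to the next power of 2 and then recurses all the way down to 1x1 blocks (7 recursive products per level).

Matrix multiplication for 145x145 matrices:

Strassen's algorithm requires power-of-2 dimensions. Pad 145x145 to 256x256 (next power of 2).

Standard algorithm: 145^3 = 3048625 multiplications
Strassen's algorithm: 7^(log2(256)) = 7^8 = 5764801 multiplications
Difference: 3048625 - 5764801 = -2716176 (Strassen uses MORE here due to padding overhead — for small or just-over-power-of-2 n, padding can outweigh the per-level savings)

Standard: 3048625 multiplications (145^3). Strassen: 5764801 multiplications (7^8, after padding to 256x256). Strassen reduces 8 recursive multiplications to 7 at each level.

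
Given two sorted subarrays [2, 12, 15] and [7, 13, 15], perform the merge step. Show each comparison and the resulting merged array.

Merging process:

Compare 2 vs 7: take 2 from left. Merged: [2]
Compare 12 vs 7: take 7 from right. Merged: [2, 7]
Compare 12 vs 13: take 12 from left. Merged: [2, 7, 12]
Compare 15 vs 13: take 13 from right. Merged: [2, 7, 12, 13]
Compare 15 vs 15: take 15 from left. Merged: [2, 7, 12, 13, 15]
Append remaining from right: [15]. Merged: [2, 7, 12, 13, 15, 15]

Final merged array: [2, 7, 12, 13, 15, 15]
Total comparisons: 5

The merged array is [2, 7, 12, 13, 15, 15], requiring 5 comparisons. The merge step runs in O(n) time where n is the total number of elements.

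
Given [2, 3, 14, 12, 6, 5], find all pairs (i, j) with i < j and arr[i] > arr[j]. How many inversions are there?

Finding inversions in [2, 3, 14, 12, 6, 5]:

(2, 3): arr[2]=14 > arr[3]=12
(2, 4): arr[2]=14 > arr[4]=6
(2, 5): arr[2]=14 > arr[5]=5
(3, 4): arr[3]=12 > arr[4]=6
(3, 5): arr[3]=12 > arr[5]=5
(4, 5): arr[4]=6 > arr[5]=5

Total inversions: 6

The array has 6 inversion(s): (2,3), (2,4), (2,5), (3,4), (3,5), (4,5). Each pair (i,j) satisfies i < j and arr[i] > arr[j].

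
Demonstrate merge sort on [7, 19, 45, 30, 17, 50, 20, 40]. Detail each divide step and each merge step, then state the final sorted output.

Merge sort trace:

Split: [7, 19, 45, 30, 17, 50, 20, 40] -> [7, 19, 45, 30] and [17, 50, 20, 40]
  Split: [7, 19, 45, 30] -> [7, 19] and [45, 30]
    Split: [7, 19] -> [7] and [19]
    Merge: [7] + [19] -> [7, 19]
    Split: [45, 30] -> [45] and [30]
    Merge: [45] + [30] -> [30, 45]
  Merge: [7, 19] + [30, 45] -> [7, 19, 30, 45]
  Split: [17, 50, 20, 40] -> [17, 50] and [20, 40]
    Split: [17, 50] -> [17] and [50]
    Merge: [17] + [50] -> [17, 50]
    Split: [20, 40] -> [20] and [40]
    Merge: [20] + [40] -> [20, 40]
  Merge: [17, 50] + [20, 40] -> [17, 20, 40, 50]
Merge: [7, 19, 30, 45] + [17, 20, 40, 50] -> [7, 17, 19, 20, 30, 40, 45, 50]

Final sorted array: [7, 17, 19, 20, 30, 40, 45, 50]

The merge sort proceeds by recursively splitting the array and merging sorted halves.
After all merges, the sorted array is [7, 17, 19, 20, 30, 40, 45, 50].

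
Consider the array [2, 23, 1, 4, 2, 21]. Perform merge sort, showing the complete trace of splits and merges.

Merge sort trace:

Split: [2, 23, 1, 4, 2, 21] -> [2, 23, 1] and [4, 2, 21]
  Split: [2, 23, 1] -> [2] and [23, 1]
    Split: [23, 1] -> [23] and [1]
    Merge: [23] + [1] -> [1, 23]
  Merge: [2] + [1, 23] -> [1, 2, 23]
  Split: [4, 2, 21] -> [4] and [2, 21]
    Split: [2, 21] -> [2] and [21]
    Merge: [2] + [21] -> [2, 21]
  Merge: [4] + [2, 21] -> [2, 4, 21]
Merge: [1, 2, 23] + [2, 4, 21] -> [1, 2, 2, 4, 21, 23]

Final sorted array: [1, 2, 2, 4, 21, 23]

The merge sort proceeds by recursively splitting the array and merging sorted halves.
After all merges, the sorted array is [1, 2, 2, 4, 21, 23].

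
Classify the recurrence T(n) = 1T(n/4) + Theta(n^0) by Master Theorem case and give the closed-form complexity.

Master Theorem for T(n) = 1T(n/4) + O(n^0):

a = 1, b = 4, c = 0
log_b(a) = log_4(1) = 0.0000

Case 2: c = 0 = log_4(1) = 0.0000
T(n) = O(n^0 log n) = O(log n)

For T(n) = 1T(n/4) + O(n^0): log_4(1) = 0.0000. This is Case 2 of the Master Theorem (c = log_b(a), equal work at all levels), giving O(log n).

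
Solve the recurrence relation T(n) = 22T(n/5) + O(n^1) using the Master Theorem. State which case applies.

Master Theorem for T(n) = 22T(n/5) + O(n^1):

a = 22, b = 5, c = 1
log_b(a) = log_5(22) = 1.9206

Case 1: c = 1 < log_5(22) = 1.9206
T(n) = O(n^(log_5 22))

For T(n) = 22T(n/5) + O(n^1): log_5(22) = 1.9206. This is Case 1 of the Master Theorem (c < log_b(a), work dominated by leaves), giving O(n^(log_5 22)).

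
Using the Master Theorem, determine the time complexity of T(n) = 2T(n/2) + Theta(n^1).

Master Theorem for T(n) = 2T(n/2) + O(n^1):

a = 2, b = 2, c = 1
log_b(a) = log_2(2) = 1.0000

Case 2: c = 1 = log_2(2) = 1.0000
T(n) = O(n^1 log n) = O(n log n)

For T(n) = 2T(n/2) + O(n^1): log_2(2) = 1.0000. This is Case 2 of the Master Theorem (c = log_b(a), equal work at all levels), giving O(n log n).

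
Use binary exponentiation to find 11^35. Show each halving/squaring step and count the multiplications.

Computing 11^35 by squaring (build up from 11^1; each line after the first costs one multiplication):

11^1 = 11
11^2 = (11^1)^2 = 11^2 = 121
11^4 = (11^2)^2 = 121^2 = 14641
11^8 = (11^4)^2 = 14641^2 = 214358881
11^16 = (11^8)^2 = 214358881^2 = 45949729863572161
11^17 = 11 * 11^16 = 11 * 45949729863572161 = 505447028499293771
11^34 = (11^17)^2 = 505447028499293771^2 = 255476698618765889551019445759400441
11^35 = 11 * 11^34 = 11 * 255476698618765889551019445759400441 = 2810243684806424785061213903353404851

Result: 2810243684806424785061213903353404851
Multiplications needed: 7 (7 lines after 11^1)

11^35 = 2810243684806424785061213903353404851. Using exponentiation by squaring, this requires 7 multiplications. The key idea: if the exponent is even, square the half-power; if odd, multiply by the base once.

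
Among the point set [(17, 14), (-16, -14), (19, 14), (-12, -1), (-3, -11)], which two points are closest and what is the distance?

Computing all pairwise distances among 5 points:

d((17, 14), (-16, -14)) = 43.2782
d((17, 14), (19, 14)) = 2.0 <-- minimum
d((17, 14), (-12, -1)) = 32.6497
d((17, 14), (-3, -11)) = 32.0156
d((-16, -14), (19, 14)) = 44.8219
d((-16, -14), (-12, -1)) = 13.6015
d((-16, -14), (-3, -11)) = 13.3417
d((19, 14), (-12, -1)) = 34.4384
d((19, 14), (-3, -11)) = 33.3017
d((-12, -1), (-3, -11)) = 13.4536

Closest pair: (17, 14) and (19, 14) with distance 2.0

The closest pair is (17, 14) and (19, 14) with Euclidean distance 2.0. For 5 points, brute-force pairwise comparison is shown above. For large n, the divide-and-conquer algorithm (sort by x, recurse on halves, check the dividing strip) achieves O(n log n).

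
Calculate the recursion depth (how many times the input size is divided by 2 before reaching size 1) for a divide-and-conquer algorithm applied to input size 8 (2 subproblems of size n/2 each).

For divide and conquer with division factor 2:

Problem sizes at each level:
Level 0: 8
Level 1: 4
Level 2: 2
Level 3: 1

The root is level 0 and the size-1 base case is level 3 (the tree spans levels 0 through 3, i.e. 4 levels counting the root), so the depth is the number of divisions: log_2(8) = 3

The recursion tree depth is log_2(8) = 3. At each level, the problem size is divided by 2, so it takes 3 divisions to reduce to a base case of size 1. The algorithm makes 2 recursive calls at each level.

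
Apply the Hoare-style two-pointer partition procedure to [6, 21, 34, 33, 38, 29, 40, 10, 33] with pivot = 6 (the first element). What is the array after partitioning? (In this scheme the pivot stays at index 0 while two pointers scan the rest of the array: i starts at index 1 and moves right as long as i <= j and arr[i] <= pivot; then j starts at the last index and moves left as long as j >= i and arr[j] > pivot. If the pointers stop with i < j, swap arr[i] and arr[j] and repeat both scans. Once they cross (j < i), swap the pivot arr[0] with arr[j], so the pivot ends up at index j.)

Hoare-style two-pointer partition with pivot = 6:

Initial array: [6, 21, 34, 33, 38, 29, 40, 10, 33]

Pointers start at i = 1, j = 8.
i ends at 1, j ends at 0: the pointers have crossed (j < i), so scanning stops.

j = 0, so swapping arr[0] with arr[j] leaves the pivot at position 0: [6, 21, 34, 33, 38, 29, 40, 10, 33]
Pivot position: 0

After partitioning with pivot 6, the array becomes [6, 21, 34, 33, 38, 29, 40, 10, 33]. The pivot is placed at index 0. All elements to the left of the pivot are <= 6, and all elements to the right are > 6.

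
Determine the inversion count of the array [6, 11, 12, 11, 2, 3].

Finding inversions in [6, 11, 12, 11, 2, 3]:

(0, 4): arr[0]=6 > arr[4]=2
(0, 5): arr[0]=6 > arr[5]=3
(1, 4): arr[1]=11 > arr[4]=2
(1, 5): arr[1]=11 > arr[5]=3
(2, 3): arr[2]=12 > arr[3]=11
(2, 4): arr[2]=12 > arr[4]=2
(2, 5): arr[2]=12 > arr[5]=3
(3, 4): arr[3]=11 > arr[4]=2
(3, 5): arr[3]=11 > arr[5]=3

Total inversions: 9

The array has 9 inversion(s): (0,4), (0,5), (1,4), (1,5), (2,3), (2,4), (2,5), (3,4), (3,5). Each pair (i,j) satisfies i < j and arr[i] > arr[j].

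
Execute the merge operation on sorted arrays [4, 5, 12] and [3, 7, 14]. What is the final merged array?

Merging process:

Compare 4 vs 3: take 3 from right. Merged: [3]
Compare 4 vs 7: take 4 from left. Merged: [3, 4]
Compare 5 vs 7: take 5 from left. Merged: [3, 4, 5]
Compare 12 vs 7: take 7 from right. Merged: [3, 4, 5, 7]
Compare 12 vs 14: take 12 from left. Merged: [3, 4, 5, 7, 12]
Append remaining from right: [14]. Merged: [3, 4, 5, 7, 12, 14]

Final merged array: [3, 4, 5, 7, 12, 14]
Total comparisons: 5

The merged array is [3, 4, 5, 7, 12, 14], requiring 5 comparisons. The merge step runs in O(n) time where n is the total number of elements.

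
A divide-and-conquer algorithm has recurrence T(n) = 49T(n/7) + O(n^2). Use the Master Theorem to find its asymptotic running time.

Master Theorem for T(n) = 49T(n/7) + O(n^2):

a = 49, b = 7, c = 2
log_b(a) = log_7(49) = 2.0000

Case 2: c = 2 = log_7(49) = 2.0000
T(n) = O(n^2 log n) = O(n^2 log n)

For T(n) = 49T(n/7) + O(n^2): log_7(49) = 2.0000. This is Case 2 of the Master Theorem (c = log_b(a), equal work at all levels), giving O(n^2 log n).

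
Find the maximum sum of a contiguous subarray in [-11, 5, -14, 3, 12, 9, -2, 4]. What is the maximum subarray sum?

Using Kadane's algorithm on [-11, 5, -14, 3, 12, 9, -2, 4]:

Scanning through the array:
Position 1 (value 5): max_ending_here = 5, max_so_far = 5
Position 2 (value -14): max_ending_here = -9, max_so_far = 5
Position 3 (value 3): max_ending_here = 3, max_so_far = 5
Position 4 (value 12): max_ending_here = 15, max_so_far = 15
Position 5 (value 9): max_ending_here = 24, max_so_far = 24
Position 6 (value -2): max_ending_here = 22, max_so_far = 24
Position 7 (value 4): max_ending_here = 26, max_so_far = 26

Maximum subarray: [3, 12, 9, -2, 4]
Maximum sum: 26

The maximum subarray is [3, 12, 9, -2, 4] with sum 26. This subarray runs from index 3 to index 7.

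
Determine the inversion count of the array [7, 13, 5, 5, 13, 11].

Finding inversions in [7, 13, 5, 5, 13, 11]:

(0, 2): arr[0]=7 > arr[2]=5
(0, 3): arr[0]=7 > arr[3]=5
(1, 2): arr[1]=13 > arr[2]=5
(1, 3): arr[1]=13 > arr[3]=5
(1, 5): arr[1]=13 > arr[5]=11
(4, 5): arr[4]=13 > arr[5]=11

Total inversions: 6

The array has 6 inversion(s): (0,2), (0,3), (1,2), (1,3), (1,5), (4,5). Each pair (i,j) satisfies i < j and arr[i] > arr[j].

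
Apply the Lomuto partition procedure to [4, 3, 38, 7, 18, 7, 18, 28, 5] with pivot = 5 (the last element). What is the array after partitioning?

Lomuto partition with pivot = 5:

Initial array: [4, 3, 38, 7, 18, 7, 18, 28, 5]

arr[0]=4 <= 5: swap with position 0, array becomes [4, 3, 38, 7, 18, 7, 18, 28, 5]
arr[1]=3 <= 5: swap with position 1, array becomes [4, 3, 38, 7, 18, 7, 18, 28, 5]
arr[2]=38 > 5: no swap
arr[3]=7 > 5: no swap
arr[4]=18 > 5: no swap
arr[5]=7 > 5: no swap
arr[6]=18 > 5: no swap
arr[7]=28 > 5: no swap

Place pivot at position 2: [4, 3, 5, 7, 18, 7, 18, 28, 38]
Pivot position: 2

After partitioning with pivot 5, the array becomes [4, 3, 5, 7, 18, 7, 18, 28, 38]. The pivot is placed at index 2. All elements to the left of the pivot are <= 5, and all elements to the right are > 5.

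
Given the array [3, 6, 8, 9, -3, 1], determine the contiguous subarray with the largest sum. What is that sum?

Using Kadane's algorithm on [3, 6, 8, 9, -3, 1]:

Scanning through the array:
Position 1 (value 6): max_ending_here = 9, max_so_far = 9
Position 2 (value 8): max_ending_here = 17, max_so_far = 17
Position 3 (value 9): max_ending_here = 26, max_so_far = 26
Position 4 (value -3): max_ending_here = 23, max_so_far = 26
Position 5 (value 1): max_ending_here = 24, max_so_far = 26

Maximum subarray: [3, 6, 8, 9]
Maximum sum: 26

The maximum subarray is [3, 6, 8, 9] with sum 26. This subarray runs from index 0 to index 3.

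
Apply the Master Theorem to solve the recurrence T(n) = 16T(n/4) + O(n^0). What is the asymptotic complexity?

Master Theorem for T(n) = 16T(n/4) + O(n^0):

a = 16, b = 4, c = 0
log_b(a) = log_4(16) = 2.0000

Case 1: c = 0 < log_4(16) = 2.0000
T(n) = O(n^(log_4 16)) = O(n^2)

For T(n) = 16T(n/4) + O(n^0): log_4(16) = 2.0000. This is Case 1 of the Master Theorem (c < log_b(a), work dominated by leaves), giving O(n^2).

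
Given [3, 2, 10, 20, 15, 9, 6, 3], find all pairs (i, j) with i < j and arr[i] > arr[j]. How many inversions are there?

Finding inversions in [3, 2, 10, 20, 15, 9, 6, 3]:

(0, 1): arr[0]=3 > arr[1]=2
(2, 5): arr[2]=10 > arr[5]=9
(2, 6): arr[2]=10 > arr[6]=6
(2, 7): arr[2]=10 > arr[7]=3
(3, 4): arr[3]=20 > arr[4]=15
(3, 5): arr[3]=20 > arr[5]=9
(3, 6): arr[3]=20 > arr[6]=6
(3, 7): arr[3]=20 > arr[7]=3
(4, 5): arr[4]=15 > arr[5]=9
(4, 6): arr[4]=15 > arr[6]=6
(4, 7): arr[4]=15 > arr[7]=3
(5, 6): arr[5]=9 > arr[6]=6
(5, 7): arr[5]=9 > arr[7]=3
(6, 7): arr[6]=6 > arr[7]=3

Total inversions: 14

The array has 14 inversion(s): (0,1), (2,5), (2,6), (2,7), (3,4), (3,5), (3,6), (3,7), (4,5), (4,6), (4,7), (5,6), (5,7), (6,7). Each pair (i,j) satisfies i < j and arr[i] > arr[j].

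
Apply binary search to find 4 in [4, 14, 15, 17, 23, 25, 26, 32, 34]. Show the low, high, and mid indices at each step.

Binary search for 4 in [4, 14, 15, 17, 23, 25, 26, 32, 34]:

lo=0, hi=8, mid=4, arr[mid]=23 -> 23 > 4, search left half
lo=0, hi=3, mid=1, arr[mid]=14 -> 14 > 4, search left half
lo=0, hi=0, mid=0, arr[mid]=4 -> Found target at index 0!

Binary search finds 4 at index 0 after 3 comparisons. The search repeatedly halves the search space by comparing with the middle element.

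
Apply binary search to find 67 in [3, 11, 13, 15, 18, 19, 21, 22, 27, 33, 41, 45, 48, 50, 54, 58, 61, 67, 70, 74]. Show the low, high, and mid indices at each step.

Binary search for 67 in [3, 11, 13, 15, 18, 19, 21, 22, 27, 33, 41, 45, 48, 50, 54, 58, 61, 67, 70, 74]:

lo=0, hi=19, mid=9, arr[mid]=33 -> 33 < 67, search right half
lo=10, hi=19, mid=14, arr[mid]=54 -> 54 < 67, search right half
lo=15, hi=19, mid=17, arr[mid]=67 -> Found target at index 17!

Binary search finds 67 at index 17 after 3 comparisons. The search repeatedly halves the search space by comparing with the middle element.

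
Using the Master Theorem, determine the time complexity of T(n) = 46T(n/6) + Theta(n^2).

Master Theorem for T(n) = 46T(n/6) + O(n^2):

a = 46, b = 6, c = 2
log_b(a) = log_6(46) = 2.1368

Case 1: c = 2 < log_6(46) = 2.1368
T(n) = O(n^(log_6 46))

For T(n) = 46T(n/6) + O(n^2): log_6(46) = 2.1368. This is Case 1 of the Master Theorem (c < log_b(a), work dominated by leaves), giving O(n^(log_6 46)).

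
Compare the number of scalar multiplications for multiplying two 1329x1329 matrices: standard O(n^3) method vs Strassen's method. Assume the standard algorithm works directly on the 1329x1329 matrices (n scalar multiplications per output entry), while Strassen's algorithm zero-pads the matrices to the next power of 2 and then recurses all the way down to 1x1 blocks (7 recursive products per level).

Matrix multiplication for 1329x1329 matrices:

Strassen's algorithm requires power-of-2 dimensions. Pad 1329x1329 to 2048x2048 (next power of 2).

Standard algorithm: 1329^3 = 2347334289 multiplications
Strassen's algorithm: 7^(log2(2048)) = 7^11 = 1977326743 multiplications
Savings: 2347334289 - 1977326743 = 370007546 multiplications

Standard: 2347334289 multiplications (1329^3). Strassen: 1977326743 multiplications (7^11, after padding to 2048x2048). Strassen reduces 8 recursive multiplications to 7 at each level.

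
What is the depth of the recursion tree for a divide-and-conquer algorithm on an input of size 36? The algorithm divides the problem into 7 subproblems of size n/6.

For divide and conquer with division factor 6:

Problem sizes at each level:
Level 0: 36
Level 1: 6
Level 2: 1

The root is level 0 and the size-1 base case is level 2 (the tree spans levels 0 through 2, i.e. 3 levels counting the root), so the depth is the number of divisions: log_6(36) = 2

The recursion tree depth is log_6(36) = 2. At each level, the problem size is divided by 6, so it takes 2 divisions to reduce to a base case of size 1. The algorithm makes 7 recursive calls at each level.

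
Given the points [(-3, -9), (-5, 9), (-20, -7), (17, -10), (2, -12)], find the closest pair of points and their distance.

Computing all pairwise distances among 5 points:

d((-3, -9), (-5, 9)) = 18.1108
d((-3, -9), (-20, -7)) = 17.1172
d((-3, -9), (17, -10)) = 20.025
d((-3, -9), (2, -12)) = 5.831 <-- minimum
d((-5, 9), (-20, -7)) = 21.9317
d((-5, 9), (17, -10)) = 29.0689
d((-5, 9), (2, -12)) = 22.1359
d((-20, -7), (17, -10)) = 37.1214
d((-20, -7), (2, -12)) = 22.561
d((17, -10), (2, -12)) = 15.1327

Closest pair: (-3, -9) and (2, -12) with distance 5.831

The closest pair is (-3, -9) and (2, -12) with Euclidean distance 5.831. For 5 points, brute-force pairwise comparison is shown above. For large n, the divide-and-conquer algorithm (sort by x, recurse on halves, check the dividing strip) achieves O(n log n).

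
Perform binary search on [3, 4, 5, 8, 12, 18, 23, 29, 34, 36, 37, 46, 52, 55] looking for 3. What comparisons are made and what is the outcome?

Binary search for 3 in [3, 4, 5, 8, 12, 18, 23, 29, 34, 36, 37, 46, 52, 55]:

lo=0, hi=13, mid=6, arr[mid]=23 -> 23 > 3, search left half
lo=0, hi=5, mid=2, arr[mid]=5 -> 5 > 3, search left half
lo=0, hi=1, mid=0, arr[mid]=3 -> Found target at index 0!

Binary search finds 3 at index 0 after 3 comparisons. The search repeatedly halves the search space by comparing with the middle element.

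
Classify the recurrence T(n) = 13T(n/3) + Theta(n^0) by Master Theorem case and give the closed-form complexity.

Master Theorem for T(n) = 13T(n/3) + O(n^0):

a = 13, b = 3, c = 0
log_b(a) = log_3(13) = 2.3347

Case 1: c = 0 < log_3(13) = 2.3347
T(n) = O(n^(log_3 13))

For T(n) = 13T(n/3) + O(n^0): log_3(13) = 2.3347. This is Case 1 of the Master Theorem (c < log_b(a), work dominated by leaves), giving O(n^(log_3 13)).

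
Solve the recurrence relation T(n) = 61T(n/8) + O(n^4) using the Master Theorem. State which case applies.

Master Theorem for T(n) = 61T(n/8) + O(n^4):

a = 61, b = 8, c = 4
log_b(a) = log_8(61) = 1.9769

Case 3: c = 4 > log_8(61) = 1.9769
T(n) = O(n^4) = O(n^4)

For T(n) = 61T(n/8) + O(n^4): log_8(61) = 1.9769. This is Case 3 of the Master Theorem (c > log_b(a), work dominated by root), giving O(n^4).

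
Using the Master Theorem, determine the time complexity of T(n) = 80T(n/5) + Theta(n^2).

Master Theorem for T(n) = 80T(n/5) + O(n^2):

a = 80, b = 5, c = 2
log_b(a) = log_5(80) = 2.7227

Case 1: c = 2 < log_5(80) = 2.7227
T(n) = O(n^(log_5 80))

For T(n) = 80T(n/5) + O(n^2): log_5(80) = 2.7227. This is Case 1 of the Master Theorem (c < log_b(a), work dominated by leaves), giving O(n^(log_5 80)).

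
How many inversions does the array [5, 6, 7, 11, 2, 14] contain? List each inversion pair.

Finding inversions in [5, 6, 7, 11, 2, 14]:

(0, 4): arr[0]=5 > arr[4]=2
(1, 4): arr[1]=6 > arr[4]=2
(2, 4): arr[2]=7 > arr[4]=2
(3, 4): arr[3]=11 > arr[4]=2

Total inversions: 4

The array has 4 inversion(s): (0,4), (1,4), (2,4), (3,4). Each pair (i,j) satisfies i < j and arr[i] > arr[j].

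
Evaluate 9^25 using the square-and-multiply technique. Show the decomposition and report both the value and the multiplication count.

Computing 9^25 by squaring (build up from 9^1; each line after the first costs one multiplication):

9^1 = 9
9^2 = (9^1)^2 = 9^2 = 81
9^3 = 9 * 9^2 = 9 * 81 = 729
9^6 = (9^3)^2 = 729^2 = 531441
9^12 = (9^6)^2 = 531441^2 = 282429536481
9^24 = (9^12)^2 = 282429536481^2 = 79766443076872509863361
9^25 = 9 * 9^24 = 9 * 79766443076872509863361 = 717897987691852588770249

Result: 717897987691852588770249
Multiplications needed: 6 (6 lines after 9^1)

9^25 = 717897987691852588770249. Using exponentiation by squaring, this requires 6 multiplications. The key idea: if the exponent is even, square the half-power; if odd, multiply by the base once.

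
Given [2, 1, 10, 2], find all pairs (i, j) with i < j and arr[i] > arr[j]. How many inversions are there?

Finding inversions in [2, 1, 10, 2]:

(0, 1): arr[0]=2 > arr[1]=1
(2, 3): arr[2]=10 > arr[3]=2

Total inversions: 2

The array has 2 inversion(s): (0,1), (2,3). Each pair (i,j) satisfies i < j and arr[i] > arr[j].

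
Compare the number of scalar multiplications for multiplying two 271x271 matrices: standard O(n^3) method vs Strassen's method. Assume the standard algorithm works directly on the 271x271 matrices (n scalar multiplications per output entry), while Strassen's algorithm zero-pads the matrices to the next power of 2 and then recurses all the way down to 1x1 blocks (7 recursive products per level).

Matrix multiplication for 271x271 matrices:

Strassen's algorithm requires power-of-2 dimensions. Pad 271x271 to 512x512 (next power of 2).

Standard algorithm: 271^3 = 19902511 multiplications
Strassen's algorithm: 7^(log2(512)) = 7^9 = 40353607 multiplications
Difference: 19902511 - 40353607 = -20451096 (Strassen uses MORE here due to padding overhead — for small or just-over-power-of-2 n, padding can outweigh the per-level savings)

Standard: 19902511 multiplications (271^3). Strassen: 40353607 multiplications (7^9, after padding to 512x512). Strassen reduces 8 recursive multiplications to 7 at each level.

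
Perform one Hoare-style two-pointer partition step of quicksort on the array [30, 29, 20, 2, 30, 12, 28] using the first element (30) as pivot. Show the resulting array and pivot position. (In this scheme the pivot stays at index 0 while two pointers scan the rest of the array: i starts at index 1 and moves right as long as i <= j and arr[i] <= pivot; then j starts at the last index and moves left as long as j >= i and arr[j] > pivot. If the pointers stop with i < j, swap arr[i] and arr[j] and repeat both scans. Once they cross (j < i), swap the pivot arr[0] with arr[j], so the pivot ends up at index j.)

Hoare-style two-pointer partition with pivot = 30:

Initial array: [30, 29, 20, 2, 30, 12, 28]

Pointers start at i = 1, j = 6.
i ends at 7, j ends at 6: the pointers have crossed (j < i), so scanning stops.

Swap pivot arr[0] with arr[6] to place pivot at position 6: [28, 29, 20, 2, 30, 12, 30]
Pivot position: 6

After partitioning with pivot 30, the array becomes [28, 29, 20, 2, 30, 12, 30]. The pivot is placed at index 6. All elements to the left of the pivot are <= 30, and all elements to the right are > 30.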